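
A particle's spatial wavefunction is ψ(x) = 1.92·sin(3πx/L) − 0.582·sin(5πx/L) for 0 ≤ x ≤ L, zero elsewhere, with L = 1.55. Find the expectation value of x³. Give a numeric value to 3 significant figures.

⟨x³⟩ = ∫ x³·|ψ|² dx / ∫|ψ|² dx (integrals over the domain).
On 0 ≤ x ≤ L (j ≠ l): ∫sin²(jπx/L) dx = L/2, ∫sin(jπx/L)·sin(lπx/L) dx = 0; diagonal moments ∫x·sin²(jπx/L) dx = L²/4, ∫x²·sin²(jπx/L) dx = L³·(1/6 − 1/(4j²π²)); cross terms ∫x·sin(jπx/L)·sin(lπx/L) dx = 0 for j + l even and −4jlL²/(π²(j² − l²)²) for j + l odd, ∫x²·sin(jπx/L)·sin(lπx/L) dx = (−1)^(j+l)·4jlL³/(π²(j² − l²)²); higher powers the same way via product-to-sum and parts.
State is unnormalized: ∫|ψ|² dx = 3.1195, and ∫ψ*·x³·ψ dx = 2.3518, so ⟨x³⟩ = 2.3518 / 3.1195.
⟨x³⟩ = 0.75392.

0.754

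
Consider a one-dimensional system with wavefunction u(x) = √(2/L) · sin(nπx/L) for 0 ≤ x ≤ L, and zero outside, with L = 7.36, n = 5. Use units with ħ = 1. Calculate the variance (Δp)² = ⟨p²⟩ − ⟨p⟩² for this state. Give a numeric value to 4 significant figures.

4.555

Compute ⟨p⟩ and ⟨p²⟩ separately; (Δp)² = ⟨p²⟩ − ⟨p⟩².
d/dx sin(nπx/L) = (nπ/L)·cos(nπx/L) and d²/dx² sin(nπx/L) = −(nπ/L)²·sin(nπx/L); on 0 ≤ x ≤ L, ∫sin²(nπx/L) dx = L/2 and ∫sin(nπx/L)·cos(nπx/L) dx = 0.
⟨p⟩ = 0.0000 and ⟨p²⟩ = 4.5550.
(Δp)² = 4.5550 − (0.0000)² = 4.5550.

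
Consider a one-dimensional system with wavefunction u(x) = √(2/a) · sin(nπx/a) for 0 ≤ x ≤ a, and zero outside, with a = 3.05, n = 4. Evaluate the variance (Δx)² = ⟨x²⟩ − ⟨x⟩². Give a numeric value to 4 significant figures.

Compute ⟨x⟩ and ⟨x²⟩ separately, then (Δx)² = ⟨x²⟩ − ⟨x⟩².
With sin²θ = (1 − cos2θ)/2 on 0 ≤ x ≤ a: ∫sin²(nπx/a) dx = a/2, ∫x·sin²(nπx/a) dx = a²/4, ∫x²·sin²(nπx/a) dx = a³·(1/6 − 1/(4n²π²)); higher powers xᵏ the same way, integrating xᵏ·cos(2nπx/a) by parts.
⟨x⟩ = 1.5250 and ⟨x²⟩ = 3.0714.
(Δx)² = 3.0714 − (1.5250)² = 0.74575.

0.7458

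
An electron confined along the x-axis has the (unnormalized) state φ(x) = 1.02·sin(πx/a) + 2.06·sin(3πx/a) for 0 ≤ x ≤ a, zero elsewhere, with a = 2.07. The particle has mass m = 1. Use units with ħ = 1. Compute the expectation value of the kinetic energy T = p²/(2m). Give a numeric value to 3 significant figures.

T = −(ħ²/2m) d²/dx², so ⟨T⟩ = −(ħ²/2m) ∫ φ*·φ'' dx / ∫|φ|² dx; with m = 1.
d²/dx² sin(jπx/a) = −(jπ/a)²·sin(jπx/a); on 0 ≤ x ≤ a, ∫sin²(jπx/a) dx = a/2 and ∫sin(jπx/a)·sin(lπx/a) dx = 0 for j ≠ l, so only diagonal terms survive in ∫|φ|² and ∫φ·φ″; ∫φ·φ′ dx = [φ²/2] between the walls = 0.
State is unnormalized: ∫|φ|² dx = 5.4689, and ∫φ*·(−ħ²/2m · φ'') dx = 46.765, so ⟨T⟩ = 46.765 / 5.4689.
⟨T⟩ = 8.5510.

8.55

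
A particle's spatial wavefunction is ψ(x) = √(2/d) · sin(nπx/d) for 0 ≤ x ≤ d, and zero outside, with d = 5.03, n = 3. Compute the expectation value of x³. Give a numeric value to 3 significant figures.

30.7

⟨x³⟩ = ∫ x³·|ψ|² dx (integrals over the domain).
With sin²θ = (1 − cos2θ)/2 on 0 ≤ x ≤ d: ∫sin²(nπx/d) dx = d/2, ∫x·sin²(nπx/d) dx = d²/4, ∫x²·sin²(nπx/d) dx = d³·(1/6 − 1/(4n²π²)); higher powers xᵏ the same way, integrating xᵏ·cos(2nπx/d) by parts.
⟨x³⟩ = 30.741.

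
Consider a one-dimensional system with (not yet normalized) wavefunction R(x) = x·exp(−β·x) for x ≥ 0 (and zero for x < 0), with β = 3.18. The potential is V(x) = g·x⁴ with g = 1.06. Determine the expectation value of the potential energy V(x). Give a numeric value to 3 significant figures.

0.233

⟨V⟩ = ∫ V(x)·|R|² dx / ∫|R|² dx.
Every integrand reduces to terms xʲ·e^(−2βx) on [0, ∞); use ∫₀^∞ xʲ·e^(−2βx) dx = j!/(2β)^(j+1).
State is unnormalized: ∫|R|² dx = 0.0077743, and ∫R*·V(x)·R dx = 0.0018132, so ⟨V⟩ = 0.0018132 / 0.0077743.
⟨V⟩ = 0.23323.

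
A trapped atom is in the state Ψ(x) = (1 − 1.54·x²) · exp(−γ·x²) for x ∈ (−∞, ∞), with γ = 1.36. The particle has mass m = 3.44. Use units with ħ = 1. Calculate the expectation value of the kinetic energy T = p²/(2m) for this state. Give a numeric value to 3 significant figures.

0.624

T = −(ħ²/2m) d²/dx², so ⟨T⟩ = −(ħ²/2m) ∫ Ψ*·Ψ'' dx / ∫|Ψ|² dx; with m = 3.44.
Expand each integrand as polynomial × e^(−2γx²) and use ∫x^(2j)·e^(−2γx²) dx = (2j−1)!!/(4γ)^j · √(π/(2γ)), odd powers → 0; here √(π/(2γ)) = 1.0747. Differentiate with the product rule, d/dx e^(−γx²) = −2γx·e^(−γx²).
State is unnormalized: ∫|Ψ|² dx = 0.72461, and ∫Ψ*·(−ħ²/2m · Ψ'') dx = 0.45190, so ⟨T⟩ = 0.45190 / 0.72461.
⟨T⟩ = 0.62364.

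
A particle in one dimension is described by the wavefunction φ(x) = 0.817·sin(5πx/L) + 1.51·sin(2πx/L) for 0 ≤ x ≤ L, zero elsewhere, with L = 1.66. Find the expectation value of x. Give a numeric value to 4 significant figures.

⟨x⟩ = ∫ x·|φ|² dx / ∫|φ|² dx (integrals over the domain).
On 0 ≤ x ≤ L (j ≠ l): ∫sin²(jπx/L) dx = L/2, ∫sin(jπx/L)·sin(lπx/L) dx = 0; diagonal moments ∫x·sin²(jπx/L) dx = L²/4, ∫x²·sin²(jπx/L) dx = L³·(1/6 − 1/(4j²π²)); cross terms ∫x·sin(jπx/L)·sin(lπx/L) dx = 0 for j + l even and −4jlL²/(π²(j² − l²)²) for j + l odd, ∫x²·sin(jπx/L)·sin(lπx/L) dx = (−1)^(j+l)·4jlL³/(π²(j² − l²)²); higher powers the same way via product-to-sum and parts.
State is unnormalized: ∫|φ|² dx = 2.4465, and ∫φ*·x·φ dx = 1.9681, so ⟨x⟩ = 1.9681 / 2.4465.
⟨x⟩ = 0.80446.

0.8045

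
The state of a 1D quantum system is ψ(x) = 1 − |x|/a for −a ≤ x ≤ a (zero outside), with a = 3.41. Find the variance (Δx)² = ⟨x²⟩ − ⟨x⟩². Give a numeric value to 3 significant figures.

Compute ⟨x⟩ and ⟨x²⟩ separately, then (Δx)² = ⟨x²⟩ − ⟨x⟩².
ψ is even, so ∫ over [−a, a] = 2∫₀ᵃ with ψ = 1 − x/a there: ∫₀ᵃ (1 − x/a)² dx = a/3, ∫₀ᵃ x²(1 − x/a)² dx = a³/30, ∫₀ᵃ x⁴(1 − x/a)² dx = a⁵/105.
Normalization: ∫|ψ|² dx = 2.2733.
⟨x⟩ = 0.0000 and ⟨x²⟩ = 1.1628.
(Δx)² = 1.1628 − (0.0000)² = 1.1628.

1.16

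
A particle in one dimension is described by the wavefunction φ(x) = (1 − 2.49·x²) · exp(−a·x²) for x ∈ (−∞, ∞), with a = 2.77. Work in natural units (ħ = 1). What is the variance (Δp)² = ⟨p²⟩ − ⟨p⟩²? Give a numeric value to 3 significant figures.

Compute ⟨p⟩ and ⟨p²⟩ separately; (Δp)² = ⟨p²⟩ − ⟨p⟩².
Expand each integrand as polynomial × e^(−2ax²) and use ∫x^(2j)·e^(−2ax²) dx = (2j−1)!!/(4a)^j · √(π/(2a)), odd powers → 0; here √(π/(2a)) = 0.75304. Differentiate with the product rule, d/dx e^(−ax²) = −2ax·e^(−ax²).
Normalization: ∫|φ|² dx = 0.52868.
⟨p⟩ = 0.0000 and ⟨p²⟩ = 7.1138.
(Δp)² = 7.1138 − (0.0000)² = 7.1138.

7.11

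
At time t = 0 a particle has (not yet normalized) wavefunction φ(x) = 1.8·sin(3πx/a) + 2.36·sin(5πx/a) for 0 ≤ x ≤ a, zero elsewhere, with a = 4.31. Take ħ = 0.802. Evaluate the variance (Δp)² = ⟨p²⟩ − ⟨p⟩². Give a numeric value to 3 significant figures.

Compute ⟨p⟩ and ⟨p²⟩ separately; (Δp)² = ⟨p²⟩ − ⟨p⟩².
d²/dx² sin(jπx/a) = −(jπ/a)²·sin(jπx/a); on 0 ≤ x ≤ a, ∫sin²(jπx/a) dx = a/2 and ∫sin(jπx/a)·sin(lπx/a) dx = 0 for j ≠ l, so only diagonal terms survive in ∫|φ|² and ∫φ·φ″; ∫φ·φ′ dx = [φ²/2] between the walls = 0.
Normalization: ∫|φ|² dx = 18.985.
⟨p⟩ = 0.0000 and ⟨p²⟩ = 6.5325.
(Δp)² = 6.5325 − (0.0000)² = 6.5325.

6.53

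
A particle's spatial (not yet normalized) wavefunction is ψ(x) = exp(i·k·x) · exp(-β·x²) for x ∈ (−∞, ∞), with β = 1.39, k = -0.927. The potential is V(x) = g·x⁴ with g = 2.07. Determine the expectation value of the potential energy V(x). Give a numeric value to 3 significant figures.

⟨V⟩ = ∫ V(x)·|ψ|² dx / ∫|ψ|² dx.
Gaussian moments: ∫x^(2j)·e^(−2βx²) dx = (2j−1)!!/(4β)^j · √(π/(2β)), odd powers integrate to 0; here √(π/(2β)) = 1.0630.
State is unnormalized: ∫|ψ|² dx = 1.0630, and ∫ψ*·V(x)·ψ dx = 0.21355, so ⟨V⟩ = 0.21355 / 1.0630.
⟨V⟩ = 0.20088.

0.201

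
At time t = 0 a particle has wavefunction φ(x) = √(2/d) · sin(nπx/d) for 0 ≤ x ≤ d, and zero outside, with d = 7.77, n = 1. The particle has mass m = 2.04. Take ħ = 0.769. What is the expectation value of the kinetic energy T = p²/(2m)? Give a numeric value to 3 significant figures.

T = −(ħ²/2m) d²/dx², so ⟨T⟩ = −(ħ²/2m) ∫ φ*·φ'' dx; with m = 2.04.
d/dx sin(nπx/d) = (nπ/d)·cos(nπx/d) and d²/dx² sin(nπx/d) = −(nπ/d)²·sin(nπx/d); on 0 ≤ x ≤ d, ∫sin²(nπx/d) dx = d/2 and ∫sin(nπx/d)·cos(nπx/d) dx = 0.
⟨T⟩ = 0.023695.

0.0237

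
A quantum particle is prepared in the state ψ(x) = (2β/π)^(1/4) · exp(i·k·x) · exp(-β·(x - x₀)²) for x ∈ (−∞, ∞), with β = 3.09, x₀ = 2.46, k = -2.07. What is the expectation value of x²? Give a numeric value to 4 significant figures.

⟨x²⟩ = ∫ x²·|ψ|² dx (integrals over the domain).
Gaussian moments (u = x − x₀): ∫u^(2j)·e^(−2βu²) du = (2j−1)!!/(4β)^j · √(π/(2β)), odd powers integrate to 0; here √(π/(2β)) = 0.71299.
⟨x²⟩ = 6.1325.

6.133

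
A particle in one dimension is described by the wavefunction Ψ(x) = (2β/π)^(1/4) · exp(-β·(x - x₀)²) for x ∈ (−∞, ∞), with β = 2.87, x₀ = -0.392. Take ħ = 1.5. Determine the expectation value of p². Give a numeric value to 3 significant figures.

6.46

p² Ψ = −ħ² d²Ψ/dx²; ⟨p²⟩ = −ħ² ∫ Ψ*·Ψ'' dx.
Gaussian moments (u = x − x₀): ∫u^(2j)·e^(−2βu²) du = (2j−1)!!/(4β)^j · √(π/(2β)), odd powers integrate to 0; here √(π/(2β)) = 0.73981. Derivatives: d/dx e^(−βu²) = −2βu·e^(−βu²), d²/dx² e^(−βu²) = (4β²u² − 2β)·e^(−βu²).
⟨p²⟩ = 6.4575.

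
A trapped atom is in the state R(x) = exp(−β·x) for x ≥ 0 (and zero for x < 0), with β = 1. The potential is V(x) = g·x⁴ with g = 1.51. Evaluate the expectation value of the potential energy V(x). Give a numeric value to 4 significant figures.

2.265

⟨V⟩ = ∫ V(x)·|R|² dx / ∫|R|² dx.
Every integrand reduces to terms xʲ·e^(−2βx) on [0, ∞); use ∫₀^∞ xʲ·e^(−2βx) dx = j!/(2β)^(j+1).
State is unnormalized: ∫|R|² dx = 0.50000, and ∫R*·V(x)·R dx = 1.1325, so ⟨V⟩ = 1.1325 / 0.50000.
⟨V⟩ = 2.2650.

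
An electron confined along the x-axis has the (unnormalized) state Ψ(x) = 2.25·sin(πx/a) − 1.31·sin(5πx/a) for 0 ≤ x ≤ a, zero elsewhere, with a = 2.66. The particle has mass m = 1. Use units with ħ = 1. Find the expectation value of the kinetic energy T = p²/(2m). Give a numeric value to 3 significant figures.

4.94

T = −(ħ²/2m) d²/dx², so ⟨T⟩ = −(ħ²/2m) ∫ Ψ*·Ψ'' dx / ∫|Ψ|² dx; with m = 1.
d²/dx² sin(jπx/a) = −(jπ/a)²·sin(jπx/a); on 0 ≤ x ≤ a, ∫sin²(jπx/a) dx = a/2 and ∫sin(jπx/a)·sin(lπx/a) dx = 0 for j ≠ l, so only diagonal terms survive in ∫|Ψ|² and ∫Ψ·Ψ″; ∫Ψ·Ψ′ dx = [Ψ²/2] between the walls = 0.
State is unnormalized: ∫|Ψ|² dx = 9.0155, and ∫Ψ*·(−ħ²/2m · Ψ'') dx = 44.492, so ⟨T⟩ = 44.492 / 9.0155.
⟨T⟩ = 4.9350.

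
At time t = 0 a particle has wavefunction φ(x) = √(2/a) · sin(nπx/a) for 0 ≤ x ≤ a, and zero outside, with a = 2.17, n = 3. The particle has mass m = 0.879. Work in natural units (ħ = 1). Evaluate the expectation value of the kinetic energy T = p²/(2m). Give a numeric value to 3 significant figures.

T = −(ħ²/2m) d²/dx², so ⟨T⟩ = −(ħ²/2m) ∫ φ*·φ'' dx; with m = 0.879.
d/dx sin(nπx/a) = (nπ/a)·cos(nπx/a) and d²/dx² sin(nπx/a) = −(nπ/a)²·sin(nπx/a); on 0 ≤ x ≤ a, ∫sin²(nπx/a) dx = a/2 and ∫sin(nπx/a)·cos(nπx/a) dx = 0.
⟨T⟩ = 10.730.

10.7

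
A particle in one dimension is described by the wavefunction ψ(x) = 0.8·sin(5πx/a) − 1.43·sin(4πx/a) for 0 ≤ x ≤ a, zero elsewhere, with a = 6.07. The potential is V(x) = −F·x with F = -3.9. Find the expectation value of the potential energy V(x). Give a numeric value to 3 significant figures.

⟨V⟩ = ∫ V(x)·|ψ|² dx / ∫|ψ|² dx.
On 0 ≤ x ≤ a (j ≠ l): ∫sin²(jπx/a) dx = a/2, ∫sin(jπx/a)·sin(lπx/a) dx = 0; diagonal moments ∫x·sin²(jπx/a) dx = a²/4, ∫x²·sin²(jπx/a) dx = a³·(1/6 − 1/(4j²π²)); cross terms ∫x·sin(jπx/a)·sin(lπx/a) dx = 0 for j + l even and −4jla²/(π²(j² − l²)²) for j + l odd, ∫x²·sin(jπx/a)·sin(lπx/a) dx = (−1)^(j+l)·4jla³/(π²(j² − l²)²); higher powers the same way via product-to-sum and parts.
State is unnormalized: ∫|ψ|² dx = 8.1487, and ∫ψ*·V(x)·ψ dx = 129.35, so ⟨V⟩ = 129.35 / 8.1487.
⟨V⟩ = 15.874.

15.9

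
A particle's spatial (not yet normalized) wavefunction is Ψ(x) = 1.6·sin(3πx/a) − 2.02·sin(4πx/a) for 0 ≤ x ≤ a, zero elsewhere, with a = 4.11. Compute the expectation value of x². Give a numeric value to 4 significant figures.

8.825

⟨x²⟩ = ∫ x²·|Ψ|² dx / ∫|Ψ|² dx (integrals over the domain).
On 0 ≤ x ≤ a (j ≠ l): ∫sin²(jπx/a) dx = a/2, ∫sin(jπx/a)·sin(lπx/a) dx = 0; diagonal moments ∫x·sin²(jπx/a) dx = a²/4, ∫x²·sin²(jπx/a) dx = a³·(1/6 − 1/(4j²π²)); cross terms ∫x·sin(jπx/a)·sin(lπx/a) dx = 0 for j + l even and −4jla²/(π²(j² − l²)²) for j + l odd, ∫x²·sin(jπx/a)·sin(lπx/a) dx = (−1)^(j+l)·4jla³/(π²(j² − l²)²); higher powers the same way via product-to-sum and parts.
State is unnormalized: ∫|Ψ|² dx = 13.646, and ∫Ψ*·x²·Ψ dx = 120.43, so ⟨x²⟩ = 120.43 / 13.646.
⟨x²⟩ = 8.8253.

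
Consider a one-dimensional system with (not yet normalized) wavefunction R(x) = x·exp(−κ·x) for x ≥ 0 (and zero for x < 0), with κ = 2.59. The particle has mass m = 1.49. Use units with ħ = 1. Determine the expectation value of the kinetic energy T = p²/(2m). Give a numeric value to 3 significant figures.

T = −(ħ²/2m) d²/dx², so ⟨T⟩ = −(ħ²/2m) ∫ R*·R'' dx / ∫|R|² dx; with m = 1.49.
Differentiate x·exp(−κ·x) with the product rule; every integrand then reduces to terms xʲ·e^(−2κx) on [0, ∞), with ∫₀^∞ xʲ·e^(−2κx) dx = j!/(2κ)^(j+1).
State is unnormalized: ∫|R|² dx = 0.014389, and ∫R*·(−ħ²/2m · R'') dx = 0.032391, so ⟨T⟩ = 0.032391 / 0.014389.
⟨T⟩ = 2.2510.

2.25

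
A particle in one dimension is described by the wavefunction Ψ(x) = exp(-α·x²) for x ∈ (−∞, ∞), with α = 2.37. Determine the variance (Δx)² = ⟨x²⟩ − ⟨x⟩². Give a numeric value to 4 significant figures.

Compute ⟨x⟩ and ⟨x²⟩ separately, then (Δx)² = ⟨x²⟩ − ⟨x⟩².
Gaussian moments: ∫x^(2j)·e^(−2αx²) dx = (2j−1)!!/(4α)^j · √(π/(2α)), odd powers integrate to 0; here √(π/(2α)) = 0.81412.
Normalization: ∫|Ψ|² dx = 0.81412.
⟨x⟩ = 0.0000 and ⟨x²⟩ = 0.10549.
(Δx)² = 0.10549 − (0.0000)² = 0.10549.

0.1055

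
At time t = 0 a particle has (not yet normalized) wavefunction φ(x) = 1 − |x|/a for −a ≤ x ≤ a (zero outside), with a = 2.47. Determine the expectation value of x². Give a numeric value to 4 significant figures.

⟨x²⟩ = ∫ x²·|φ|² dx / ∫|φ|² dx (integrals over the domain).
φ is even, so ∫ over [−a, a] = 2∫₀ᵃ with φ = 1 − x/a there: ∫₀ᵃ (1 − x/a)² dx = a/3, ∫₀ᵃ x²(1 − x/a)² dx = a³/30, ∫₀ᵃ x⁴(1 − x/a)² dx = a⁵/105.
State is unnormalized: ∫|φ|² dx = 1.6467, and ∫φ*·x²·φ dx = 1.0046, so ⟨x²⟩ = 1.0046 / 1.6467.
⟨x²⟩ = 0.61009.

0.6101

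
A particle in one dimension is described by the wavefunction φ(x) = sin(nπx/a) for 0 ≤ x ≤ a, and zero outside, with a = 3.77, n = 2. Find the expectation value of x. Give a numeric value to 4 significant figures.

1.885

⟨x⟩ = ∫ x·|φ|² dx / ∫|φ|² dx (integrals over the domain).
With sin²θ = (1 − cos2θ)/2 on 0 ≤ x ≤ a: ∫sin²(nπx/a) dx = a/2, ∫x·sin²(nπx/a) dx = a²/4, ∫x²·sin²(nπx/a) dx = a³·(1/6 − 1/(4n²π²)); higher powers xᵏ the same way, integrating xᵏ·cos(2nπx/a) by parts.
State is unnormalized: ∫|φ|² dx = 1.8850, and ∫φ*·x·φ dx = 3.5532, so ⟨x⟩ = 3.5532 / 1.8850.
⟨x⟩ = 1.8850.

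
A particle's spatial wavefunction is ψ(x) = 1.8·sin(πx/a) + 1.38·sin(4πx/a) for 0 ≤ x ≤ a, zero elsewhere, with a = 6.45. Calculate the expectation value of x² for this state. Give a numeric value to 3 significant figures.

⟨x²⟩ = ∫ x²·|ψ|² dx / ∫|ψ|² dx (integrals over the domain).
On 0 ≤ x ≤ a (j ≠ l): ∫sin²(jπx/a) dx = a/2, ∫sin(jπx/a)·sin(lπx/a) dx = 0; diagonal moments ∫x·sin²(jπx/a) dx = a²/4, ∫x²·sin²(jπx/a) dx = a³·(1/6 − 1/(4j²π²)); cross terms ∫x·sin(jπx/a)·sin(lπx/a) dx = 0 for j + l even and −4jla²/(π²(j² − l²)²) for j + l odd, ∫x²·sin(jπx/a)·sin(lπx/a) dx = (−1)^(j+l)·4jla³/(π²(j² − l²)²); higher powers the same way via product-to-sum and parts.
State is unnormalized: ∫|ψ|² dx = 16.591, and ∫ψ*·x²·ψ dx = 197.63, so ⟨x²⟩ = 197.63 / 16.591.
⟨x²⟩ = 11.912.

11.9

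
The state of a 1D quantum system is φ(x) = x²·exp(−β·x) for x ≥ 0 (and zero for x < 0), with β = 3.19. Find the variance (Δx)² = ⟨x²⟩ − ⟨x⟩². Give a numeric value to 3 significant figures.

Compute ⟨x⟩ and ⟨x²⟩ separately, then (Δx)² = ⟨x²⟩ − ⟨x⟩².
Every integrand reduces to terms xʲ·e^(−2βx) on [0, ∞); use ∫₀^∞ xʲ·e^(−2βx) dx = j!/(2β)^(j+1).
Normalization: ∫|φ|² dx = 0.0022704.
⟨x⟩ = 0.78370 and ⟨x²⟩ = 0.73702.
(Δx)² = 0.73702 − (0.78370)² = 0.12284.

0.123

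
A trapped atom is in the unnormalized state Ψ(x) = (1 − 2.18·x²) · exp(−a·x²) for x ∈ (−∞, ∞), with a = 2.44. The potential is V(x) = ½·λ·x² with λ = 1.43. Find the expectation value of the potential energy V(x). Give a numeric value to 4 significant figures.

⟨V⟩ = ∫ V(x)·|Ψ|² dx / ∫|Ψ|² dx.
Expand each integrand as polynomial × e^(−2ax²) and use ∫x^(2j)·e^(−2ax²) dx = (2j−1)!!/(4a)^j · √(π/(2a)), odd powers → 0; here √(π/(2a)) = 0.80235.
State is unnormalized: ∫|Ψ|² dx = 0.56401, and ∫Ψ*·V(x)·Ψ dx = 0.023993, so ⟨V⟩ = 0.023993 / 0.56401.
⟨V⟩ = 0.042539.

0.04254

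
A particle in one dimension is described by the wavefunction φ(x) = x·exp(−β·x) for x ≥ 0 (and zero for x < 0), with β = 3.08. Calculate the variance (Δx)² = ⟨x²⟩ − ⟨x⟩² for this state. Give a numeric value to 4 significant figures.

0.07906

Compute ⟨x⟩ and ⟨x²⟩ separately, then (Δx)² = ⟨x²⟩ − ⟨x⟩².
Every integrand reduces to terms xʲ·e^(−2βx) on [0, ∞); use ∫₀^∞ xʲ·e^(−2βx) dx = j!/(2β)^(j+1).
Normalization: ∫|φ|² dx = 0.0085563.
⟨x⟩ = 0.48701 and ⟨x²⟩ = 0.31624.
(Δx)² = 0.31624 − (0.48701)² = 0.079061.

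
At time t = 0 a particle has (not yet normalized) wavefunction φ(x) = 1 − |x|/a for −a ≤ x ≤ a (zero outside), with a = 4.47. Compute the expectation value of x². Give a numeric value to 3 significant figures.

2.00

⟨x²⟩ = ∫ x²·|φ|² dx / ∫|φ|² dx (integrals over the domain).
φ is even, so ∫ over [−a, a] = 2∫₀ᵃ with φ = 1 − x/a there: ∫₀ᵃ (1 − x/a)² dx = a/3, ∫₀ᵃ x²(1 − x/a)² dx = a³/30, ∫₀ᵃ x⁴(1 − x/a)² dx = a⁵/105.
State is unnormalized: ∫|φ|² dx = 2.9800, and ∫φ*·x²·φ dx = 5.9543, so ⟨x²⟩ = 5.9543 / 2.9800.
⟨x²⟩ = 1.9981.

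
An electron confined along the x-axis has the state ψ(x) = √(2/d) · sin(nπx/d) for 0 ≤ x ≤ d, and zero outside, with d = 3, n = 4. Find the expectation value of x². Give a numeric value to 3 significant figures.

⟨x²⟩ = ∫ x²·|ψ|² dx (integrals over the domain).
With sin²θ = (1 − cos2θ)/2 on 0 ≤ x ≤ d: ∫sin²(nπx/d) dx = d/2, ∫x·sin²(nπx/d) dx = d²/4, ∫x²·sin²(nπx/d) dx = d³·(1/6 − 1/(4n²π²)); higher powers xᵏ the same way, integrating xᵏ·cos(2nπx/d) by parts.
⟨x²⟩ = 2.9715.

2.97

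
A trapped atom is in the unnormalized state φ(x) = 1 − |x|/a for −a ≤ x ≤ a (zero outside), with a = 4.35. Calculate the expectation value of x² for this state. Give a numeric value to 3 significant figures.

1.89

⟨x²⟩ = ∫ x²·|φ|² dx / ∫|φ|² dx (integrals over the domain).
φ is even, so ∫ over [−a, a] = 2∫₀ᵃ with φ = 1 − x/a there: ∫₀ᵃ (1 − x/a)² dx = a/3, ∫₀ᵃ x²(1 − x/a)² dx = a³/30, ∫₀ᵃ x⁴(1 − x/a)² dx = a⁵/105.
State is unnormalized: ∫|φ|² dx = 2.9000, and ∫φ*·x²·φ dx = 5.4875, so ⟨x²⟩ = 5.4875 / 2.9000.
⟨x²⟩ = 1.8923.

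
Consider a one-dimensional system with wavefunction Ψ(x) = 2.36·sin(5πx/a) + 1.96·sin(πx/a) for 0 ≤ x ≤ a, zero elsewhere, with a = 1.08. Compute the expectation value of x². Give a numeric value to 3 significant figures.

0.371

⟨x²⟩ = ∫ x²·|Ψ|² dx / ∫|Ψ|² dx (integrals over the domain).
On 0 ≤ x ≤ a (j ≠ l): ∫sin²(jπx/a) dx = a/2, ∫sin(jπx/a)·sin(lπx/a) dx = 0; diagonal moments ∫x·sin²(jπx/a) dx = a²/4, ∫x²·sin²(jπx/a) dx = a³·(1/6 − 1/(4j²π²)); cross terms ∫x·sin(jπx/a)·sin(lπx/a) dx = 0 for j + l even and −4jla²/(π²(j² − l²)²) for j + l odd, ∫x²·sin(jπx/a)·sin(lπx/a) dx = (−1)^(j+l)·4jla³/(π²(j² − l²)²); higher powers the same way via product-to-sum and parts.
State is unnormalized: ∫|Ψ|² dx = 5.0820, and ∫Ψ*·x²·Ψ dx = 1.8872, so ⟨x²⟩ = 1.8872 / 5.0820.
⟨x²⟩ = 0.37135.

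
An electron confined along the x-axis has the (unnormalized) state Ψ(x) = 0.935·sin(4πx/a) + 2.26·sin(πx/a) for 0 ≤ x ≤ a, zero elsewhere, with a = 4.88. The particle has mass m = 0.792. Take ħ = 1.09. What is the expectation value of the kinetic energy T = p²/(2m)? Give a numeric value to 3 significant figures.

T = −(ħ²/2m) d²/dx², so ⟨T⟩ = −(ħ²/2m) ∫ Ψ*·Ψ'' dx / ∫|Ψ|² dx; with m = 0.792.
d²/dx² sin(jπx/a) = −(jπ/a)²·sin(jπx/a); on 0 ≤ x ≤ a, ∫sin²(jπx/a) dx = a/2 and ∫sin(jπx/a)·sin(lπx/a) dx = 0 for j ≠ l, so only diagonal terms survive in ∫|Ψ|² and ∫Ψ·Ψ″; ∫Ψ·Ψ′ dx = [Ψ²/2] between the walls = 0.
State is unnormalized: ∫|Ψ|² dx = 14.596, and ∫Ψ*·(−ħ²/2m · Ψ'') dx = 14.483, so ⟨T⟩ = 14.483 / 14.596.
⟨T⟩ = 0.99231.

0.992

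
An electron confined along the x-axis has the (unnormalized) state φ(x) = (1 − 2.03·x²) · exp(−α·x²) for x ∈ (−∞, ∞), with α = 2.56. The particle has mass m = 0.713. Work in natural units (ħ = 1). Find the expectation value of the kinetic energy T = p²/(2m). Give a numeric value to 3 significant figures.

4.16

T = −(ħ²/2m) d²/dx², so ⟨T⟩ = −(ħ²/2m) ∫ φ*·φ'' dx / ∫|φ|² dx; with m = 0.713.
Expand each integrand as polynomial × e^(−2αx²) and use ∫x^(2j)·e^(−2αx²) dx = (2j−1)!!/(4α)^j · √(π/(2α)), odd powers → 0; here √(π/(2α)) = 0.78332. Differentiate with the product rule, d/dx e^(−αx²) = −2αx·e^(−αx²).
State is unnormalized: ∫|φ|² dx = 0.56510, and ∫φ*·(−ħ²/2m · φ'') dx = 2.3507, so ⟨T⟩ = 2.3507 / 0.56510.
⟨T⟩ = 4.1597.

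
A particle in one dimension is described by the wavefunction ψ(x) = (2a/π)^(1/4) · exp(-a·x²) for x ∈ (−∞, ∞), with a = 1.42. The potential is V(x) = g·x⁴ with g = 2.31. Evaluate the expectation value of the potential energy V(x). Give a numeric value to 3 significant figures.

0.215

⟨V⟩ = ∫ V(x)·|ψ|² dx.
Gaussian moments: ∫x^(2j)·e^(−2ax²) dx = (2j−1)!!/(4a)^j · √(π/(2a)), odd powers integrate to 0; here √(π/(2a)) = 1.0518.
⟨V⟩ = 0.21480.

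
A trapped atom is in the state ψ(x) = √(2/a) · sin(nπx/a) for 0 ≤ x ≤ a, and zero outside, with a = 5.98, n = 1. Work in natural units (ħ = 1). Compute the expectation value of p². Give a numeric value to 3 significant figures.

0.276

p² ψ = −ħ² d²ψ/dx²; ⟨p²⟩ = −ħ² ∫ ψ*·ψ'' dx.
d/dx sin(nπx/a) = (nπ/a)·cos(nπx/a) and d²/dx² sin(nπx/a) = −(nπ/a)²·sin(nπx/a); on 0 ≤ x ≤ a, ∫sin²(nπx/a) dx = a/2 and ∫sin(nπx/a)·cos(nπx/a) dx = 0.
⟨p²⟩ = 0.27599.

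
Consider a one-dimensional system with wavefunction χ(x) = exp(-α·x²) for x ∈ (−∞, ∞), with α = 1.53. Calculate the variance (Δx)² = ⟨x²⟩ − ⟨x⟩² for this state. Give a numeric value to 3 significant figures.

0.163

Compute ⟨x⟩ and ⟨x²⟩ separately, then (Δx)² = ⟨x²⟩ − ⟨x⟩².
Gaussian moments: ∫x^(2j)·e^(−2αx²) dx = (2j−1)!!/(4α)^j · √(π/(2α)), odd powers integrate to 0; here √(π/(2α)) = 1.0132.
Normalization: ∫|χ|² dx = 1.0132.
⟨x⟩ = 0.0000 and ⟨x²⟩ = 0.16340.
(Δx)² = 0.16340 − (0.0000)² = 0.16340.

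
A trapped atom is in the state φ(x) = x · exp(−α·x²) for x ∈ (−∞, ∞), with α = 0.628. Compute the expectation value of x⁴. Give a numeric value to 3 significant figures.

⟨x⁴⟩ = ∫ x⁴·|φ|² dx / ∫|φ|² dx (integrals over the domain).
Expand each integrand as polynomial × e^(−2αx²) and use ∫x^(2j)·e^(−2αx²) dx = (2j−1)!!/(4α)^j · √(π/(2α)), odd powers → 0; here √(π/(2α)) = 1.5815.
State is unnormalized: ∫|φ|² dx = 0.62959, and ∫φ*·x⁴·φ dx = 1.4966, so ⟨x⁴⟩ = 1.4966 / 0.62959.
⟨x⁴⟩ = 2.3771.

2.38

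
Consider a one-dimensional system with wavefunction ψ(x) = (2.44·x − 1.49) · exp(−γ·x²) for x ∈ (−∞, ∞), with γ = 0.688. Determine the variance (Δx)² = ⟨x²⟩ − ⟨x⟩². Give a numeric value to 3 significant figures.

0.359

Compute ⟨x⟩ and ⟨x²⟩ separately, then (Δx)² = ⟨x²⟩ − ⟨x⟩².
Expand each integrand as polynomial × e^(−2γx²) and use ∫x^(2j)·e^(−2γx²) dx = (2j−1)!!/(4γ)^j · √(π/(2γ)), odd powers → 0; here √(π/(2γ)) = 1.5110.
Normalization: ∫|ψ|² dx = 6.6234.
⟨x⟩ = -0.60275 and ⟨x²⟩ = 0.72204.
(Δx)² = 0.72204 − (-0.60275)² = 0.35873.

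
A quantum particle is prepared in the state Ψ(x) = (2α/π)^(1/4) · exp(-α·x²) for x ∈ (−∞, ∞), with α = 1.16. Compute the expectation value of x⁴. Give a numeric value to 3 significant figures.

0.139

⟨x⁴⟩ = ∫ x⁴·|Ψ|² dx (integrals over the domain).
Gaussian moments: ∫x^(2j)·e^(−2αx²) dx = (2j−1)!!/(4α)^j · √(π/(2α)), odd powers integrate to 0; here √(π/(2α)) = 1.1637.
⟨x⁴⟩ = 0.13934.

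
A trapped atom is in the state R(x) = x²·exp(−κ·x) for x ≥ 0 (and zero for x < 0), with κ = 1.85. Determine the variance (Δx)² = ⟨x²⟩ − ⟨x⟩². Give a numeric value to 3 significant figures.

0.365

Compute ⟨x⟩ and ⟨x²⟩ separately, then (Δx)² = ⟨x²⟩ − ⟨x⟩².
Every integrand reduces to terms xʲ·e^(−2κx) on [0, ∞); use ∫₀^∞ xʲ·e^(−2κx) dx = j!/(2κ)^(j+1).
Normalization: ∫|R|² dx = 0.034610.
⟨x⟩ = 1.3514 and ⟨x²⟩ = 2.1914.
(Δx)² = 2.1914 − (1.3514)² = 0.36523.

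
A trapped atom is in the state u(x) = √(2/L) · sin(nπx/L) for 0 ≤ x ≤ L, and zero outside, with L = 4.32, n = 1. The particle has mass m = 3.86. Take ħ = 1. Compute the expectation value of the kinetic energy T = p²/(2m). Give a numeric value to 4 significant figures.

0.06850

T = −(ħ²/2m) d²/dx², so ⟨T⟩ = −(ħ²/2m) ∫ u*·u'' dx; with m = 3.86.
d/dx sin(nπx/L) = (nπ/L)·cos(nπx/L) and d²/dx² sin(nπx/L) = −(nπ/L)²·sin(nπx/L); on 0 ≤ x ≤ L, ∫sin²(nπx/L) dx = L/2 and ∫sin(nπx/L)·cos(nπx/L) dx = 0.
⟨T⟩ = 0.068504.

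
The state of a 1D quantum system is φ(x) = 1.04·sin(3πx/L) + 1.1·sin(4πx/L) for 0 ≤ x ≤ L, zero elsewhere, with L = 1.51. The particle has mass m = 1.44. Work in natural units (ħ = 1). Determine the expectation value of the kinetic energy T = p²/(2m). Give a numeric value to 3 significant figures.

T = −(ħ²/2m) d²/dx², so ⟨T⟩ = −(ħ²/2m) ∫ φ*·φ'' dx / ∫|φ|² dx; with m = 1.44.
d²/dx² sin(jπx/L) = −(jπ/L)²·sin(jπx/L); on 0 ≤ x ≤ L, ∫sin²(jπx/L) dx = L/2 and ∫sin(jπx/L)·sin(lπx/L) dx = 0 for j ≠ l, so only diagonal terms survive in ∫|φ|² and ∫φ·φ″; ∫φ·φ′ dx = [φ²/2] between the walls = 0.
State is unnormalized: ∫|φ|² dx = 1.7302, and ∫φ*·(−ħ²/2m · φ'') dx = 33.015, so ⟨T⟩ = 33.015 / 1.7302.
⟨T⟩ = 19.082.

19.1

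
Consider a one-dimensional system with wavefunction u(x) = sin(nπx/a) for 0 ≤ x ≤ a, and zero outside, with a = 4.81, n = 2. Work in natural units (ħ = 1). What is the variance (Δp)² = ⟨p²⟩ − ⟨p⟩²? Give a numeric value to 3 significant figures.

1.71

Compute ⟨p⟩ and ⟨p²⟩ separately; (Δp)² = ⟨p²⟩ − ⟨p⟩².
d/dx sin(nπx/a) = (nπ/a)·cos(nπx/a) and d²/dx² sin(nπx/a) = −(nπ/a)²·sin(nπx/a); on 0 ≤ x ≤ a, ∫sin²(nπx/a) dx = a/2 and ∫sin(nπx/a)·cos(nπx/a) dx = 0.
Normalization: ∫|u|² dx = 2.4050.
⟨p⟩ = 0.0000 and ⟨p²⟩ = 1.7064.
(Δp)² = 1.7064 − (0.0000)² = 1.7064.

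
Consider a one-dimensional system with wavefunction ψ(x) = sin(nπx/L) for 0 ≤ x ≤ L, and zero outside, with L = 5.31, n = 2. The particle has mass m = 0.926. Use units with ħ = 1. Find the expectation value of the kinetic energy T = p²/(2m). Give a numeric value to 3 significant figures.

T = −(ħ²/2m) d²/dx², so ⟨T⟩ = −(ħ²/2m) ∫ ψ*·ψ'' dx / ∫|ψ|² dx; with m = 0.926.
d/dx sin(nπx/L) = (nπ/L)·cos(nπx/L) and d²/dx² sin(nπx/L) = −(nπ/L)²·sin(nπx/L); on 0 ≤ x ≤ L, ∫sin²(nπx/L) dx = L/2 and ∫sin(nπx/L)·cos(nπx/L) dx = 0.
State is unnormalized: ∫|ψ|² dx = 2.6550, and ∫ψ*·(−ħ²/2m · ψ'') dx = 2.0072, so ⟨T⟩ = 2.0072 / 2.6550.
⟨T⟩ = 0.75601.

0.756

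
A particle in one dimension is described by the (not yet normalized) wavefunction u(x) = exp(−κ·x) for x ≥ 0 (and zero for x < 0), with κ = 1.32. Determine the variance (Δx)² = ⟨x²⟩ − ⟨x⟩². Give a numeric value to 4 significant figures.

Compute ⟨x⟩ and ⟨x²⟩ separately, then (Δx)² = ⟨x²⟩ − ⟨x⟩².
Every integrand reduces to terms xʲ·e^(−2κx) on [0, ∞); use ∫₀^∞ xʲ·e^(−2κx) dx = j!/(2κ)^(j+1).
Normalization: ∫|u|² dx = 0.37879.
⟨x⟩ = 0.37879 and ⟨x²⟩ = 0.28696.
(Δx)² = 0.28696 − (0.37879)² = 0.14348.

0.1435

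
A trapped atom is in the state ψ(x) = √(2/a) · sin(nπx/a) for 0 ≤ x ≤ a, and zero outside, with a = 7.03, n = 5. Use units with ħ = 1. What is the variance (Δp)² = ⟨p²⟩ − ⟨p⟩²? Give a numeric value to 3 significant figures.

Compute ⟨p⟩ and ⟨p²⟩ separately; (Δp)² = ⟨p²⟩ − ⟨p⟩².
d/dx sin(nπx/a) = (nπ/a)·cos(nπx/a) and d²/dx² sin(nπx/a) = −(nπ/a)²·sin(nπx/a); on 0 ≤ x ≤ a, ∫sin²(nπx/a) dx = a/2 and ∫sin(nπx/a)·cos(nπx/a) dx = 0.
⟨p⟩ = 0.0000 and ⟨p²⟩ = 4.9926.
(Δp)² = 4.9926 − (0.0000)² = 4.9926.

4.99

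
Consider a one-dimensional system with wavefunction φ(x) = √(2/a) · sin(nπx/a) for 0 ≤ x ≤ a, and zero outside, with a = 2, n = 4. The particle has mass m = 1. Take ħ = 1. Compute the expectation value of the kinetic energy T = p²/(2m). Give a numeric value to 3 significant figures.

19.7

T = −(ħ²/2m) d²/dx², so ⟨T⟩ = −(ħ²/2m) ∫ φ*·φ'' dx; with m = 1.
d/dx sin(nπx/a) = (nπ/a)·cos(nπx/a) and d²/dx² sin(nπx/a) = −(nπ/a)²·sin(nπx/a); on 0 ≤ x ≤ a, ∫sin²(nπx/a) dx = a/2 and ∫sin(nπx/a)·cos(nπx/a) dx = 0.
⟨T⟩ = 19.739.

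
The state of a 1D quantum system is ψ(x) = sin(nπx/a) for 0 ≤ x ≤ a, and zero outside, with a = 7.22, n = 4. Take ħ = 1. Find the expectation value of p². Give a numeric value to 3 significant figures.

3.03

p² ψ = −ħ² d²ψ/dx²; ⟨p²⟩ = −ħ² ∫ ψ*·ψ'' dx / ∫|ψ|² dx.
d/dx sin(nπx/a) = (nπ/a)·cos(nπx/a) and d²/dx² sin(nπx/a) = −(nπ/a)²·sin(nπx/a); on 0 ≤ x ≤ a, ∫sin²(nπx/a) dx = a/2 and ∫sin(nπx/a)·cos(nπx/a) dx = 0.
State is unnormalized: ∫|ψ|² dx = 3.6100, and ∫ψ*·(−ħ² ψ'') dx = 10.936, so ⟨p²⟩ = 10.936 / 3.6100.
⟨p²⟩ = 3.0293.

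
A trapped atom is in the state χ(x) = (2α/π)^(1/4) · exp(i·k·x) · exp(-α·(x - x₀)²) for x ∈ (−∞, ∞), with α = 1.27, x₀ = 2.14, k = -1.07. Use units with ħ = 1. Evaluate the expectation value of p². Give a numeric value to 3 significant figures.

2.41

p² χ = −ħ² d²χ/dx²; ⟨p²⟩ = −ħ² ∫ χ*·χ'' dx.
Gaussian moments (u = x − x₀): ∫u^(2j)·e^(−2αu²) du = (2j−1)!!/(4α)^j · √(π/(2α)), odd powers integrate to 0; here √(π/(2α)) = 1.1121. Derivatives: χ′ = (ik − 2αu)·χ, χ″ = ((ik − 2αu)² − 2α)·χ; the odd-in-u pieces drop out.
⟨p²⟩ = 2.4149.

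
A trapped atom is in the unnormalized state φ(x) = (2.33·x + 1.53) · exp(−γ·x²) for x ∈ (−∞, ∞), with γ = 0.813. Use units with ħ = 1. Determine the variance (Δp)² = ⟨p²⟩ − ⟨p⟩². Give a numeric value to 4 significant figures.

1.490

Compute ⟨p⟩ and ⟨p²⟩ separately; (Δp)² = ⟨p²⟩ − ⟨p⟩².
Expand each integrand as polynomial × e^(−2γx²) and use ∫x^(2j)·e^(−2γx²) dx = (2j−1)!!/(4γ)^j · √(π/(2γ)), odd powers → 0; here √(π/(2γ)) = 1.3900. Differentiate with the product rule, d/dx e^(−γx²) = −2γx·e^(−γx²).
Normalization: ∫|φ|² dx = 5.5743.
⟨p⟩ = 0.0000 and ⟨p²⟩ = 1.4899.
(Δp)² = 1.4899 − (0.0000)² = 1.4899.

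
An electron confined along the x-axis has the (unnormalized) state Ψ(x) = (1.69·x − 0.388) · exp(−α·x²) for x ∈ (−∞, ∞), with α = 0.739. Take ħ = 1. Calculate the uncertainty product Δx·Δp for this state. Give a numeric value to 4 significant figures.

Δx = √(⟨x²⟩−⟨x⟩²), Δp = √(⟨p²⟩−⟨p⟩²).
Expand each integrand as polynomial × e^(−2αx²) and use ∫x^(2j)·e^(−2αx²) dx = (2j−1)!!/(4α)^j · √(π/(2α)), odd powers → 0; here √(π/(2α)) = 1.4579. Differentiate with the product rule, d/dx e^(−αx²) = −2αx·e^(−αx²).
Normalization: ∫|Ψ|² dx = 1.6281.
⟨x⟩ = -0.39727, ⟨x²⟩ = 0.92368 ⇒ Δx = 0.87513.
⟨p⟩ = 0.0000, ⟨p²⟩ = 2.0178 ⇒ Δp = 1.4205.
Δx·Δp = 1.2431.

1.243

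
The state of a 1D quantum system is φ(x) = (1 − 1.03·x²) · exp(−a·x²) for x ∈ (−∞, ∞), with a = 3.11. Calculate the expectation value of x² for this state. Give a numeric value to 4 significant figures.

⟨x²⟩ = ∫ x²·|φ|² dx / ∫|φ|² dx (integrals over the domain).
Expand each integrand as polynomial × e^(−2ax²) and use ∫x^(2j)·e^(−2ax²) dx = (2j−1)!!/(4a)^j · √(π/(2a)), odd powers → 0; here √(π/(2a)) = 0.71069.
State is unnormalized: ∫|φ|² dx = 0.60762, and ∫φ*·x²·φ dx = 0.034623, so ⟨x²⟩ = 0.034623 / 0.60762.
⟨x²⟩ = 0.056982.

0.05698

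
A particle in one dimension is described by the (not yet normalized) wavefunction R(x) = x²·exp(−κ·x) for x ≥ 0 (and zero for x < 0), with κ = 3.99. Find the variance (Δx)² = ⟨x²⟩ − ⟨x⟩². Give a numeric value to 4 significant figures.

0.07852

Compute ⟨x⟩ and ⟨x²⟩ separately, then (Δx)² = ⟨x²⟩ − ⟨x⟩².
Every integrand reduces to terms xʲ·e^(−2κx) on [0, ∞); use ∫₀^∞ xʲ·e^(−2κx) dx = j!/(2κ)^(j+1).
Normalization: ∫|R|² dx = 0.00074165.
⟨x⟩ = 0.62657 and ⟨x²⟩ = 0.47110.
(Δx)² = 0.47110 − (0.62657)² = 0.078517.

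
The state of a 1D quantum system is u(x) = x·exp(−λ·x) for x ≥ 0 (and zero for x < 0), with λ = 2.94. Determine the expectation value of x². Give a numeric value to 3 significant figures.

0.347

⟨x²⟩ = ∫ x²·|u|² dx / ∫|u|² dx (integrals over the domain).
Every integrand reduces to terms xʲ·e^(−2λx) on [0, ∞); use ∫₀^∞ xʲ·e^(−2λx) dx = j!/(2λ)^(j+1).
State is unnormalized: ∫|u|² dx = 0.0098378, and ∫u*·x²·u dx = 0.0034145, so ⟨x²⟩ = 0.0034145 / 0.0098378.
⟨x²⟩ = 0.34708.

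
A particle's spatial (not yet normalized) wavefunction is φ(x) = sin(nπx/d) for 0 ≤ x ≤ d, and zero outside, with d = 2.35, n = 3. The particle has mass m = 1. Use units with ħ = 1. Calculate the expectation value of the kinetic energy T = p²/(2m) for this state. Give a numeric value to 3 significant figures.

8.04

T = −(ħ²/2m) d²/dx², so ⟨T⟩ = −(ħ²/2m) ∫ φ*·φ'' dx / ∫|φ|² dx; with m = 1.
d/dx sin(nπx/d) = (nπ/d)·cos(nπx/d) and d²/dx² sin(nπx/d) = −(nπ/d)²·sin(nπx/d); on 0 ≤ x ≤ d, ∫sin²(nπx/d) dx = d/2 and ∫sin(nπx/d)·cos(nπx/d) dx = 0.
State is unnormalized: ∫|φ|² dx = 1.1750, and ∫φ*·(−ħ²/2m · φ'') dx = 9.4496, so ⟨T⟩ = 9.4496 / 1.1750.
⟨T⟩ = 8.0422.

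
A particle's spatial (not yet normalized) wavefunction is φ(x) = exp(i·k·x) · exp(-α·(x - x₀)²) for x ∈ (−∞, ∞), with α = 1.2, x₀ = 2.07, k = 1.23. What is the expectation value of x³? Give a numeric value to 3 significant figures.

⟨x³⟩ = ∫ x³·|φ|² dx / ∫|φ|² dx (integrals over the domain).
Gaussian moments (u = x − x₀): ∫u^(2j)·e^(−2αu²) du = (2j−1)!!/(4α)^j · √(π/(2α)), odd powers integrate to 0; here √(π/(2α)) = 1.1441.
State is unnormalized: ∫|φ|² dx = 1.1441, and ∫φ*·x³·φ dx = 11.628, so ⟨x³⟩ = 11.628 / 1.1441.
⟨x³⟩ = 10.163.

10.2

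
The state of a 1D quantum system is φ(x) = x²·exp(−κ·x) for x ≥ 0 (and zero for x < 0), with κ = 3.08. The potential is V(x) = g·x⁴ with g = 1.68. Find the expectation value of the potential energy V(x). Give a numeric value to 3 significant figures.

⟨V⟩ = ∫ V(x)·|φ|² dx / ∫|φ|² dx.
Every integrand reduces to terms xʲ·e^(−2κx) on [0, ∞); use ∫₀^∞ xʲ·e^(−2κx) dx = j!/(2κ)^(j+1).
State is unnormalized: ∫|φ|² dx = 0.0027059, and ∫φ*·V(x)·φ dx = 0.0053040, so ⟨V⟩ = 0.0053040 / 0.0027059.
⟨V⟩ = 1.9602.

1.96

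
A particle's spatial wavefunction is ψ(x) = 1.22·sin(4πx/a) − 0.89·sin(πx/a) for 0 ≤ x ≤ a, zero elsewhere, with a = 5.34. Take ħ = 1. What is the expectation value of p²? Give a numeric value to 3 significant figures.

3.73

p² ψ = −ħ² d²ψ/dx²; ⟨p²⟩ = −ħ² ∫ ψ*·ψ'' dx / ∫|ψ|² dx.
d²/dx² sin(jπx/a) = −(jπ/a)²·sin(jπx/a); on 0 ≤ x ≤ a, ∫sin²(jπx/a) dx = a/2 and ∫sin(jπx/a)·sin(lπx/a) dx = 0 for j ≠ l, so only diagonal terms survive in ∫|ψ|² and ∫ψ·ψ″; ∫ψ·ψ′ dx = [ψ²/2] between the walls = 0.
State is unnormalized: ∫|ψ|² dx = 6.0889, and ∫ψ*·(−ħ² ψ'') dx = 22.739, so ⟨p²⟩ = 22.739 / 6.0889.
⟨p²⟩ = 3.7345.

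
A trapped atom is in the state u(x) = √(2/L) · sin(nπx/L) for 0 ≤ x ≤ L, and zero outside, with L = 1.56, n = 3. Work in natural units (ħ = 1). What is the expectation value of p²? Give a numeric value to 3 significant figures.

p² u = −ħ² d²u/dx²; ⟨p²⟩ = −ħ² ∫ u*·u'' dx.
d/dx sin(nπx/L) = (nπ/L)·cos(nπx/L) and d²/dx² sin(nπx/L) = −(nπ/L)²·sin(nπx/L); on 0 ≤ x ≤ L, ∫sin²(nπx/L) dx = L/2 and ∫sin(nπx/L)·cos(nπx/L) dx = 0.
⟨p²⟩ = 36.500.

36.5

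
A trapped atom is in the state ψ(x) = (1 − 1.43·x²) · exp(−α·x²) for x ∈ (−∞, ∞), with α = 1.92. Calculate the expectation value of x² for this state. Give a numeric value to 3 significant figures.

0.0717

⟨x²⟩ = ∫ x²·|ψ|² dx / ∫|ψ|² dx (integrals over the domain).
Expand each integrand as polynomial × e^(−2αx²) and use ∫x^(2j)·e^(−2αx²) dx = (2j−1)!!/(4α)^j · √(π/(2α)), odd powers → 0; here √(π/(2α)) = 0.90450.
State is unnormalized: ∫|ψ|² dx = 0.66175, and ∫ψ*·x²·ψ dx = 0.047446, so ⟨x²⟩ = 0.047446 / 0.66175.
⟨x²⟩ = 0.071698.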